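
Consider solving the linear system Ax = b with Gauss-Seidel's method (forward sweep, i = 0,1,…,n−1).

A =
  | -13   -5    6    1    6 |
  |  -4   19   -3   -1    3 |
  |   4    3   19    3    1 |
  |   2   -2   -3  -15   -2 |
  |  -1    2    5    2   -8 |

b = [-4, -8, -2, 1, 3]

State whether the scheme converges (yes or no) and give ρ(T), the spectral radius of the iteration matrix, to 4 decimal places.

Let D = diag(-13, 19, 19, -15, -8); L, U the strict triangles.
T_GS = -(D+L)⁻¹U: row 0 first, T[0,3] = -(1)/(-13) = +0.0769; later rows by forward substitution.
  T[0,:] = [+0.0000 -0.3846 +0.4615 +0.0769 +0.4615]
  T[1,:] = [+0.0000 -0.0810 +0.2551 +0.0688 -0.0607]
  T[2,:] = [+0.0000 +0.0938 -0.1374 -0.1850 -0.1402]
  T[3,:] = [+0.0000 -0.0592 +0.0550 +0.0381 -0.0357]
  T[4,:] = [+0.0000 +0.0716 -0.0661 -0.0985 -0.1694]
|λ(T)| sorted: 0.2953, 0.0883, 0.0883, 0.0694, 0.0000.
spectral radius ρ = 0.2953; 0.2953 < 1: convergent.

yes, ρ = 0.2953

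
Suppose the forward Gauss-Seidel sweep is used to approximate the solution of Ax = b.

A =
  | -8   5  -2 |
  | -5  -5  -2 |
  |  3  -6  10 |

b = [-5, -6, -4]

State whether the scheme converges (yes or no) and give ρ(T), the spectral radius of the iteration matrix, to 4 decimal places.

yes, ρ = 0.7412

Split A = D + L + U, D = diag(-8, -5, 10).
Gauss-Seidel: T = -(D+L)⁻¹U, row 0 first, T[0,2] = -(-2)/(-8) = -0.2500; later rows by forward substitution.
  T[0,:] = [+0.0000 +0.6250 -0.2500]
  T[1,:] = [+0.0000 -0.6250 -0.1500]
  T[2,:] = [+0.0000 -0.5625 -0.0150]
moduli |λ_i(T)| = 0.7412, 0.1012, 0.0000.
spectral radius ρ = 0.7412; 0.7412 < 1, so it converges for any x₀.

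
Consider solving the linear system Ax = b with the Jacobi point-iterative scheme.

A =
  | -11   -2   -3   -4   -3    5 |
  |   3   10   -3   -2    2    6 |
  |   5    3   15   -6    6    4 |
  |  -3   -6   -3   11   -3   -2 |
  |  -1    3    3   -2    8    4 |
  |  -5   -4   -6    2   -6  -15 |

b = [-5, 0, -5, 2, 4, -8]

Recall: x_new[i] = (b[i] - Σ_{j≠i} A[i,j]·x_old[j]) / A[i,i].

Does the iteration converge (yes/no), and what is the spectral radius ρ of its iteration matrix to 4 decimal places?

no, ρ = 1.1551

Write A = D+L+U with D = diag(-11, 10, 15, 11, 8, -15).
T_J = -D⁻¹(L+U): T[0,1] = -(-2)/(-11) = -0.1818; T[0,0] = 0.
  T[0,:] = [+0.0000 -0.1818 -0.2727 -0.3636 -0.2727 +0.4545]
  T[1,:] = [-0.3000 +0.0000 +0.3000 +0.2000 -0.2000 -0.6000]
  T[2,:] = [-0.3333 -0.2000 +0.0000 +0.4000 -0.4000 -0.2667]
  T[3,:] = [+0.2727 +0.5455 +0.2727 +0.0000 +0.2727 +0.1818]
  T[4,:] = [+0.1250 -0.3750 -0.3750 +0.2500 +0.0000 -0.5000]
  T[5,:] = [-0.3333 -0.2667 -0.4000 +0.1333 -0.4000 +0.0000]
eigenvalue magnitudes: 1.1551, 0.6793, 0.3525, 0.3525, 0.2510, 0.2510.
ρ = 1.1551; 1.1551 > 1 ⇒ diverges.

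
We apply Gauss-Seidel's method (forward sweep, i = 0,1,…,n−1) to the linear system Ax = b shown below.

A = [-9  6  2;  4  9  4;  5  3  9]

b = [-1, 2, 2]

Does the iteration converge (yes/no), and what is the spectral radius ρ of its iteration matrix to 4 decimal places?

Diagonal D = diag(-9, 9, 9); L, U strict lower/upper.
Gauss-Seidel: T = -(D+L)⁻¹U, row 0 first, T[0,1] = -(6)/(-9) = +0.6667; later rows by forward substitution.
  T[0,:] = [+0.0000  +0.6667  +0.2222]
  T[1,:] = [+0.0000  -0.2963  -0.5432]
  T[2,:] = [+0.0000  -0.2716  +0.0576]
eigenvalue magnitudes: 0.5422, 0.3036, 0.0000.
spectral radius ρ = 0.5422; 0.5422 < 1, so it converges for any x₀.

yes, ρ = 0.5422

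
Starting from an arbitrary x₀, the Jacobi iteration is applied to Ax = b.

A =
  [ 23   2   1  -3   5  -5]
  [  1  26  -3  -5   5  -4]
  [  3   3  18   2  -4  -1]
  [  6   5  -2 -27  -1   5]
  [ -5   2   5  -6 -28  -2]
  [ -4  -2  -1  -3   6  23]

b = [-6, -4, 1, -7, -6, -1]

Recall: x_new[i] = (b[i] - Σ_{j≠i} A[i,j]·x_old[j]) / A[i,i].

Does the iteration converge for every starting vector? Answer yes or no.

yes

A = D + L + U where D = diag(23, 26, 18, -27, -28, 23).
Jacobi T = -D⁻¹(L+U): T[1,2] = -(-3)/(26) = +0.1154; T[1,1] = 0.
  T[0,:] = [+0.0000 -0.0870 -0.0435 +0.1304 -0.2174 +0.2174]
  T[1,:] = [-0.0385 +0.0000 +0.1154 +0.1923 -0.1923 +0.1538]
  T[2,:] = [-0.1667 -0.1667 +0.0000 -0.1111 +0.2222 +0.0556]
  T[3,:] = [+0.2222 +0.1852 -0.0741 +0.0000 -0.0370 +0.1852]
  T[4,:] = [-0.1786 +0.0714 +0.1786 -0.2143 +0.0000 -0.0714]
  T[5,:] = [+0.1739 +0.0870 +0.0435 +0.1304 -0.2609 +0.0000]
eigenvalue magnitudes: 0.5878, 0.2780, 0.2780, 0.2408, 0.0959, 0.0959.
spectral radius ρ = 0.5878; 0.5878 < 1: convergent.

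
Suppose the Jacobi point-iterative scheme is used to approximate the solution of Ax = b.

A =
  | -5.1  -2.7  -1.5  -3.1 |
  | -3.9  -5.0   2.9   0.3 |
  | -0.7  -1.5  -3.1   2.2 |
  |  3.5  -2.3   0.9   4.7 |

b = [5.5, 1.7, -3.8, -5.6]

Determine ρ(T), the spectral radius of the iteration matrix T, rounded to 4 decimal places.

Diagonal D = diag(-5.1, -5, -3.1, 4.7); L, U strict lower/upper.
Jacobi T = -D⁻¹(L+U): T[1,3] = -(0.3)/(-5) = +0.0600; T[1,1] = 0.
  T[0,:] = [+0.0000, -0.5294, -0.2941, -0.6078]
  T[1,:] = [-0.7800, +0.0000, +0.5800, +0.0600]
  T[2,:] = [-0.2258, -0.4839, +0.0000, +0.7097]
  T[3,:] = [-0.7447, +0.4894, -0.1915, +0.0000]
eigenvalue magnitudes: 1.1730, 0.7984, 0.7294, 0.7294.
ρ(T) = max|λ| = 1.1730; 1.1730 > 1, so it fails to converge.

1.1730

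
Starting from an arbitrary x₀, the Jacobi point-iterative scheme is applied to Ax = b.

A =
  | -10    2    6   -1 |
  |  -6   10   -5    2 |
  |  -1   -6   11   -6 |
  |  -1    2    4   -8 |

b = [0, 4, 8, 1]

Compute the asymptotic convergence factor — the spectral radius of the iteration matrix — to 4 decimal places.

0.9256

A = D + L + U where D = diag(-10, 10, 11, -8).
Jacobi T = -D⁻¹(L+U): T[1,2] = -(-5)/(10) = +0.5000; T[1,1] = 0.
  T[0,:] = [+0.0000  +0.2000  +0.6000  -0.1000]
  T[1,:] = [+0.6000  +0.0000  +0.5000  -0.2000]
  T[2,:] = [+0.0909  +0.5455  +0.0000  +0.5455]
  T[3,:] = [-0.1250  +0.2500  +0.5000  +0.0000]
|eigenvalues of T|: 0.9256, 0.6532, 0.2855, 0.0132.
spectral radius ρ = 0.9256; 0.9256 < 1 ⇒ converges.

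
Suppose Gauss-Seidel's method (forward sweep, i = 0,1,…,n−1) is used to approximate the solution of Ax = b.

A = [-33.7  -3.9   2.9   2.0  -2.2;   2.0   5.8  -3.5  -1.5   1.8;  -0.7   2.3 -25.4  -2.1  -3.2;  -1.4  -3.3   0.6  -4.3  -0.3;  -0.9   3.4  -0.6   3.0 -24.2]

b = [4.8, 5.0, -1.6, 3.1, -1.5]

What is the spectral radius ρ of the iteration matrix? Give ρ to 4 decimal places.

0.3086

Split A = D + L + U, D = diag(-33.7, 5.8, -25.4, -4.3, -24.2).
T_GS = -(D+L)⁻¹U: row 0 first, T[0,2] = -(2.9)/(-33.7) = +0.0861; later rows by forward substitution.
  T[0,:] = [+0.0000  -0.1157  +0.0861  +0.0593  -0.0653]
  T[1,:] = [+0.0000  +0.0399  +0.5738  +0.2382  -0.2878]
  T[2,:] = [+0.0000  +0.0068  +0.0496  -0.0627  -0.1502]
  T[3,:] = [+0.0000  +0.0080  -0.4614  -0.2108  +0.1514]
  T[4,:] = [+0.0000  +0.0107  +0.0190  +0.0067  -0.0155]
eigenvalue magnitudes: 0.3086, 0.0836, 0.0836, 0.0069, 0.0000.
ρ = 0.3086; 0.3086 < 1: convergent.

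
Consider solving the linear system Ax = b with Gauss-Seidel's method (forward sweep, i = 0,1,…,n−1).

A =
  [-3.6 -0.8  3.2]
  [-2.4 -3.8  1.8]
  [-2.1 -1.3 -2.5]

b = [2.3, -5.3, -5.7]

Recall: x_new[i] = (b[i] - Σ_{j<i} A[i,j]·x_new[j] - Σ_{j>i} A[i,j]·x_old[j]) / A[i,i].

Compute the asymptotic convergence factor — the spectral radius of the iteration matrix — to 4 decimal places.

0.6890

Write A = D+L+U with D = diag(-3.6, -3.8, -2.5).
GS T = -(D+L)⁻¹U: row 0 first, T[0,1] = -(-0.8)/(-3.6) = -0.2222; later rows by forward substitution.
  T[0,:] = [+0.0000 -0.2222 +0.8889]
  T[1,:] = [+0.0000 +0.1404 -0.0877]
  T[2,:] = [+0.0000 +0.1137 -0.7011]
|eigenvalues of T|: 0.6890, 0.1283, 0.0000.
spectral radius ρ = 0.6890; 0.6890 < 1 ⇒ converges.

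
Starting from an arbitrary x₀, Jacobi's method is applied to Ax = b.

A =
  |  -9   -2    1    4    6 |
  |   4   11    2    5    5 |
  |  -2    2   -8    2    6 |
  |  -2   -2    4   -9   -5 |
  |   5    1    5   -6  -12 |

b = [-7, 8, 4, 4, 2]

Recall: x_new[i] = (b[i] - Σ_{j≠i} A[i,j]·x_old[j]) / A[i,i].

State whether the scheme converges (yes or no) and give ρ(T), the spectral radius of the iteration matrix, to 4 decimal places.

no, ρ = 1.1396

Let D = diag(-9, 11, -8, -9, -12); L, U the strict triangles.
Jacobi: T = -D⁻¹(L+U), T[1,2] = -(2)/(11) = -0.1818; T[1,1] = 0.
  T[0,:] = [+0.0000 -0.2222 +0.1111 +0.4444 +0.6667]
  T[1,:] = [-0.3636 +0.0000 -0.1818 -0.4545 -0.4545]
  T[2,:] = [-0.2500 +0.2500 +0.0000 +0.2500 +0.7500]
  T[3,:] = [-0.2222 -0.2222 +0.4444 +0.0000 -0.5556]
  T[4,:] = [+0.4167 +0.0833 +0.4167 -0.5000 +0.0000]
eigenvalue magnitudes: 1.1396, 0.7134, 0.5340, 0.5340, 0.3227.
ρ = 1.1396; 1.1396 > 1: divergent.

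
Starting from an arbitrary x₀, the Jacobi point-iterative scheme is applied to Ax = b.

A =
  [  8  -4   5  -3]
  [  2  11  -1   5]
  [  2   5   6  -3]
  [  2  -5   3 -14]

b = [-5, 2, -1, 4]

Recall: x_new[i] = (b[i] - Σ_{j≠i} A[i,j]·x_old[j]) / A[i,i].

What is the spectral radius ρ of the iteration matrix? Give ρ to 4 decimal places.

0.6816

A = D + L + U where D = diag(8, 11, 6, -14).
T_J = -D⁻¹(L+U): T[3,2] = -(3)/(-14) = +0.2143; T[3,3] = 0.
  T[0,:] = [+0.0000  +0.5000  -0.6250  +0.3750]
  T[1,:] = [-0.1818  +0.0000  +0.0909  -0.4545]
  T[2,:] = [-0.3333  -0.8333  +0.0000  +0.5000]
  T[3,:] = [+0.1429  -0.3571  +0.2143  +0.0000]
|eigenvalues of T|: 0.6816, 0.5279, 0.5279, 0.2023.
spectral radius ρ = 0.6816; 0.6816 < 1 ⇒ converges.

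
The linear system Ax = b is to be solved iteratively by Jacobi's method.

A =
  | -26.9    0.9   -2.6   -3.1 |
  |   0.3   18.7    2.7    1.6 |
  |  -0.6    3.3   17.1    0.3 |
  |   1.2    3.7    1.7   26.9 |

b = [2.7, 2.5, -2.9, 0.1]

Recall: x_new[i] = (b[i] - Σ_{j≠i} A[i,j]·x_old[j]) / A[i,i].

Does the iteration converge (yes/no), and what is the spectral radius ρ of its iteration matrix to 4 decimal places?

Split A = D + L + U, D = diag(-26.9, 18.7, 17.1, 26.9).
Jacobi T = -D⁻¹(L+U): T[2,0] = -(-0.6)/(17.1) = +0.0351; T[2,2] = 0.
  T[0,:] = [+0.0000 +0.0335 -0.0967 -0.1152]
  T[1,:] = [-0.0160 +0.0000 -0.1444 -0.0856]
  T[2,:] = [+0.0351 -0.1930 +0.0000 -0.0175]
  T[3,:] = [-0.0446 -0.1375 -0.0632 +0.0000]
eigenvalue magnitudes: 0.2201, 0.1681, 0.0800, 0.0280.
spectral radius ρ = 0.2201; 0.2201 < 1, so it converges for any x₀.

yes, ρ = 0.2201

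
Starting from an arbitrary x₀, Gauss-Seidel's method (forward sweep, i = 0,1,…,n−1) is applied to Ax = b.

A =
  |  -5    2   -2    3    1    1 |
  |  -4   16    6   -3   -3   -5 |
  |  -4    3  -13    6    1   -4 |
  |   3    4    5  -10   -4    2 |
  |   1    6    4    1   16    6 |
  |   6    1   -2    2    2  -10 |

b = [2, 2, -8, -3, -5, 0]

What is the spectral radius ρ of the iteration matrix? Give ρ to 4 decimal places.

Let D = diag(-5, 16, -13, -10, 16, -10); L, U the strict triangles.
T_GS = -(D+L)⁻¹U: row 0 first, T[0,2] = -(-2)/(-5) = -0.4000; later rows by forward substitution.
  T[0,:] = [+0.0000  +0.4000  -0.4000  +0.6000  +0.2000  +0.2000]
  T[1,:] = [+0.0000  +0.1000  -0.4750  +0.3375  +0.2375  +0.3625]
  T[2,:] = [+0.0000  -0.1000  +0.0135  +0.3548  +0.0702  -0.2856]
  T[3,:] = [+0.0000  +0.1100  -0.3033  +0.4924  -0.2099  +0.2622]
  T[4,:] = [+0.0000  -0.0444  +0.2187  -0.2835  -0.1060  -0.4684]
  T[5,:] = [+0.0000  +0.2831  -0.3071  +0.3646  +0.0665  +0.1721]
|eigenvalues of T|: 0.8382, 0.3800, 0.3329, 0.2424, 0.2424, 0.0000.
ρ = 0.8382; 0.8382 < 1 ⇒ converges.

0.8382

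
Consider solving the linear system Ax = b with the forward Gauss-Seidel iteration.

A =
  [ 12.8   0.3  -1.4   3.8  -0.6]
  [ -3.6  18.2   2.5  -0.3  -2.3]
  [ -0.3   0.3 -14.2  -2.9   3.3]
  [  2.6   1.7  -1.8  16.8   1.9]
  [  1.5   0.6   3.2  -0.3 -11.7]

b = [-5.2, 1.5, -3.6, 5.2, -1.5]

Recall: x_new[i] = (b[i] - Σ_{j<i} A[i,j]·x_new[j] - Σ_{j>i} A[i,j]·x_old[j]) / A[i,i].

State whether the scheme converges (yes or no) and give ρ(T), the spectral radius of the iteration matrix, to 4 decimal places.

Let D = diag(12.8, 18.2, -14.2, 16.8, -11.7); L, U the strict triangles.
Gauss-Seidel: T = -(D+L)⁻¹U, row 0 first, T[0,3] = -(3.8)/(12.8) = -0.2969; later rows by forward substitution.
  T[0,:] = [+0.0000  -0.0234  +0.1094  -0.2969  +0.0469]
  T[1,:] = [+0.0000  -0.0046  -0.1157  -0.0422  +0.1356]
  T[2,:] = [+0.0000  +0.0004  -0.0048  -0.1988  +0.2343]
  T[3,:] = [+0.0000  +0.0041  -0.0057  +0.0289  -0.1090]
  T[4,:] = [+0.0000  -0.0032  +0.0069  -0.0954  +0.0798]
moduli |λ_i(T)| = 0.1765, 0.0501, 0.0328, 0.0328, 0.0000.
spectral radius ρ = 0.1765; 0.1765 < 1: convergent.

yes, ρ = 0.1765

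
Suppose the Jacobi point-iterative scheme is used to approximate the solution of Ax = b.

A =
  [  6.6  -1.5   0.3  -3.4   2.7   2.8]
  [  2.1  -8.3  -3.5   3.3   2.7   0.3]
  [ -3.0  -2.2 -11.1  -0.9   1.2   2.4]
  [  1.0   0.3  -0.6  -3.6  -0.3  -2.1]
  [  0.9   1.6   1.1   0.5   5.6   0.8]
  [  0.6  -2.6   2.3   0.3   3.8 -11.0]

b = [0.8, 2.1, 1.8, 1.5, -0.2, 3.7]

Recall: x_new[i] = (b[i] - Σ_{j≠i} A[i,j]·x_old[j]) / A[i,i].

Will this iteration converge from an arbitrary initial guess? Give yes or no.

yes

Write A = D+L+U with D = diag(6.6, -8.3, -11.1, -3.6, 5.6, -11).
T_J = -D⁻¹(L+U): T[1,4] = -(2.7)/(-8.3) = +0.3253; T[1,1] = 0.
  T[0,:] = [+0.0000, +0.2273, -0.0455, +0.5152, -0.4091, -0.4242]
  T[1,:] = [+0.2530, +0.0000, -0.4217, +0.3976, +0.3253, +0.0361]
  T[2,:] = [-0.2703, -0.1982, +0.0000, -0.0811, +0.1081, +0.2162]
  T[3,:] = [+0.2778, +0.0833, -0.1667, +0.0000, -0.0833, -0.5833]
  T[4,:] = [-0.1607, -0.2857, -0.1964, -0.0893, +0.0000, -0.1429]
  T[5,:] = [+0.0545, -0.2364, +0.2091, +0.0273, +0.3455, +0.0000]
|λ(T)| sorted: 0.9096, 0.5487, 0.5487, 0.4637, 0.1546, 0.1546.
ρ(T) = max|λ| = 0.9096; 0.9096 < 1, so it converges for any x₀.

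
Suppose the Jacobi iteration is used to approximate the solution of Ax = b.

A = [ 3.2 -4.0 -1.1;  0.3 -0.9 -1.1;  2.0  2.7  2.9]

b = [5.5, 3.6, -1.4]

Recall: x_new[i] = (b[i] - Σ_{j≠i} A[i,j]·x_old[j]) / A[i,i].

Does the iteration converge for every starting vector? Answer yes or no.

no

Write A = D+L+U with D = diag(3.2, -0.9, 2.9).
Jacobi: T = -D⁻¹(L+U), T[0,2] = -(-1.1)/(3.2) = +0.3438; T[0,0] = 0.
  T[0,:] = [+0.0000  +1.2500  +0.3438]
  T[1,:] = [+0.3333  +0.0000  -1.2222]
  T[2,:] = [-0.6897  -0.9310  +0.0000]
|λ(T)| sorted: 1.4103, 0.8194, 0.8194.
ρ(T) = max|λ| = 1.4103; 1.4103 > 1, so it fails to converge.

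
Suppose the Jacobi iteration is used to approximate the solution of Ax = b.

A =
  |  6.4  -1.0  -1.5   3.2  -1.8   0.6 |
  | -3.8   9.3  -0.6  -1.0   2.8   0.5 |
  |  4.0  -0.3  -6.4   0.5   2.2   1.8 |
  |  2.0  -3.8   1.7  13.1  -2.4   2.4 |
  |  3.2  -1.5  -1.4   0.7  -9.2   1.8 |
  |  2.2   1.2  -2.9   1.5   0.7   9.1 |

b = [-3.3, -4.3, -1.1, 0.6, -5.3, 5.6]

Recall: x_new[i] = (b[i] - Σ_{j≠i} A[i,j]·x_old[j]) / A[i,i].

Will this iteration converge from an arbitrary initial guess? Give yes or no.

Diagonal D = diag(6.4, 9.3, -6.4, 13.1, -9.2, 9.1); L, U strict lower/upper.
T_J = -D⁻¹(L+U): T[2,1] = -(-0.3)/(-6.4) = -0.0469; T[2,2] = 0.
  T[0,:] = [+0.0000 +0.1562 +0.2344 -0.5000 +0.2812 -0.0938]
  T[1,:] = [+0.4086 +0.0000 +0.0645 +0.1075 -0.3011 -0.0538]
  T[2,:] = [+0.6250 -0.0469 +0.0000 +0.0781 +0.3438 +0.2812]
  T[3,:] = [-0.1527 +0.2901 -0.1298 +0.0000 +0.1832 -0.1832]
  T[4,:] = [+0.3478 -0.1630 -0.1522 +0.0761 +0.0000 +0.1957]
  T[5,:] = [-0.2418 -0.1319 +0.3187 -0.1648 -0.0769 +0.0000]
|λ(T)| sorted: 0.8543, 0.4887, 0.4308, 0.1744, 0.1744, 0.0269.
ρ = 0.8543; 0.8543 < 1, so it converges for any x₀.

yes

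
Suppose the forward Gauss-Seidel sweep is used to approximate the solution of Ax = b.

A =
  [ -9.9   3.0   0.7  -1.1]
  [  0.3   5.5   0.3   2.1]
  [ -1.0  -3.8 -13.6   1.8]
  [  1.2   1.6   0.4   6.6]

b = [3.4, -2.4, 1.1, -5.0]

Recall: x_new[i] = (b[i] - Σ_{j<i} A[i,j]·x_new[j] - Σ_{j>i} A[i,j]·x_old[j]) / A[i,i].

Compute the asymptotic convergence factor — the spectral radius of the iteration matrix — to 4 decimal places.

0.2027

Let D = diag(-9.9, 5.5, -13.6, 6.6); L, U the strict triangles.
GS T = -(D+L)⁻¹U: row 0 first, T[0,1] = -(3)/(-9.9) = +0.3030; later rows by forward substitution.
  T[0,:] = [+0.0000  +0.3030  +0.0707  -0.1111]
  T[1,:] = [+0.0000  -0.0165  -0.0584  -0.3758]
  T[2,:] = [+0.0000  -0.0177  +0.0111  +0.2455]
  T[3,:] = [+0.0000  -0.0500  +0.0006  +0.0964]
|λ(T)| sorted: 0.2027, 0.0899, 0.0218, 0.0000.
spectral radius ρ = 0.2027; 0.2027 < 1: convergent.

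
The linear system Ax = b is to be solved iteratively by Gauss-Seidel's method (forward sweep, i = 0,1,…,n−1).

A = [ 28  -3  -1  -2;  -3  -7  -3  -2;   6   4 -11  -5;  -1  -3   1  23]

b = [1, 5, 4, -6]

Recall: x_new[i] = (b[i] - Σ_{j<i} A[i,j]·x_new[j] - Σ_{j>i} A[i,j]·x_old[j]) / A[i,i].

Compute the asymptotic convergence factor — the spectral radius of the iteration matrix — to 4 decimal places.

Write A = D+L+U with D = diag(28, -7, -11, 23).
Gauss-Seidel: T = -(D+L)⁻¹U, row 0 first, T[0,1] = -(-3)/(28) = +0.1071; later rows by forward substitution.
  T[0,:] = [+0.0000 +0.1071 +0.0357 +0.0714]
  T[1,:] = [+0.0000 -0.0459 -0.4439 -0.3163]
  T[2,:] = [+0.0000 +0.0417 -0.1419 -0.5306]
  T[3,:] = [+0.0000 -0.0031 -0.0502 -0.0151]
|roots of det(T-λI)|: 0.1700, 0.0914, 0.0584, 0.0000.
spectral radius ρ = 0.1700; 0.1700 < 1: convergent.

0.1700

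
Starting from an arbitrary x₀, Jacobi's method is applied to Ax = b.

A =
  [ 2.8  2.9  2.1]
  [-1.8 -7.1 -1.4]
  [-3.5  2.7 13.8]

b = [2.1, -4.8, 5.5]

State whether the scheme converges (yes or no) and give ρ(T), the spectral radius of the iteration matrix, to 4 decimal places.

Diagonal D = diag(2.8, -7.1, 13.8); L, U strict lower/upper.
Jacobi T = -D⁻¹(L+U): T[2,1] = -(2.7)/(13.8) = -0.1957; T[2,2] = 0.
  T[0,:] = [+0.0000  -1.0357  -0.7500]
  T[1,:] = [-0.2535  +0.0000  -0.1972]
  T[2,:] = [+0.2536  -0.1957  +0.0000]
moduli |λ_i(T)| = 0.3857, 0.1945, 0.1945.
ρ(T) = max|λ| = 0.3857; 0.3857 < 1, so it converges for any x₀.

yes, ρ = 0.3857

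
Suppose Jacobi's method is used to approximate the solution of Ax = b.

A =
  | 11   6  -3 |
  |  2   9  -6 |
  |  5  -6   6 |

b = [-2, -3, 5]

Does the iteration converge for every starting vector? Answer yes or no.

yes

Diagonal D = diag(11, 9, 6); L, U strict lower/upper.
Jacobi: T = -D⁻¹(L+U), T[1,2] = -(-6)/(9) = +0.6667; T[1,1] = 0.
  T[0,:] = [+0.0000, -0.5455, +0.2727]
  T[1,:] = [-0.2222, +0.0000, +0.6667]
  T[2,:] = [-0.8333, +1.0000, +0.0000]
|eigenvalues of T|: 0.9095, 0.5163, 0.5163.
ρ(T) = max|λ| = 0.9095; 0.9095 < 1, so it converges for any x₀.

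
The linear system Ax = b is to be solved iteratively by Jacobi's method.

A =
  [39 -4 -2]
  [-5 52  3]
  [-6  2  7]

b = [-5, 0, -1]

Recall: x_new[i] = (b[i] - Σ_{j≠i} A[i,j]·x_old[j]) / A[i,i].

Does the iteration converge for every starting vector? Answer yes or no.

Diagonal D = diag(39, 52, 7); L, U strict lower/upper.
Jacobi T = -D⁻¹(L+U): T[2,1] = -(2)/(7) = -0.2857; T[2,2] = 0.
  T[0,:] = [+0.0000, +0.1026, +0.0513]
  T[1,:] = [+0.0962, +0.0000, -0.0577]
  T[2,:] = [+0.8571, -0.2857, +0.0000]
moduli |λ_i(T)| = 0.3028, 0.1905, 0.1124.
ρ(T) = max|λ| = 0.3028; 0.3028 < 1 ⇒ converges.

yes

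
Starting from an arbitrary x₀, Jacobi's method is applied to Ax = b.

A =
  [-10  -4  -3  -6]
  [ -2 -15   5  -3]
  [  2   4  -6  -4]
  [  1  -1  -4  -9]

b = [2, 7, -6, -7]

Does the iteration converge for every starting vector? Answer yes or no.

yes

Write A = D+L+U with D = diag(-10, -15, -6, -9).
T_J = -D⁻¹(L+U): T[0,1] = -(-4)/(-10) = -0.4000; T[0,0] = 0.
  T[0,:] = [+0.0000  -0.4000  -0.3000  -0.6000]
  T[1,:] = [-0.1333  +0.0000  +0.3333  -0.2000]
  T[2,:] = [+0.3333  +0.6667  +0.0000  -0.6667]
  T[3,:] = [+0.1111  -0.1111  -0.4444  +0.0000]
|eigenvalues of T|: 0.7967, 0.4985, 0.4985, 0.0486.
ρ(T) = max|λ| = 0.7967; 0.7967 < 1, so it converges for any x₀.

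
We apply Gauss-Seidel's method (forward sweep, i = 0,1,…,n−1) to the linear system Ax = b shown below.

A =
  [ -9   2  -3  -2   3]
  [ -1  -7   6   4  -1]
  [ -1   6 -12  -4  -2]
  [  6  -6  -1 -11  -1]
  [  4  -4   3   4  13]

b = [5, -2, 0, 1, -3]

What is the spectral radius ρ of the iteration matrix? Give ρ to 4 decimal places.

0.5956

Write A = D+L+U with D = diag(-9, -7, -12, -11, 13).
T_GS = -(D+L)⁻¹U: row 0 first, T[0,1] = -(2)/(-9) = +0.2222; later rows by forward substitution.
  T[0,:] = [+0.0000, +0.2222, -0.3333, -0.2222, +0.3333]
  T[1,:] = [+0.0000, -0.0317, +0.9048, +0.6032, -0.1905]
  T[2,:] = [+0.0000, -0.0344, +0.4802, -0.0132, -0.2897]
  T[3,:] = [+0.0000, +0.1417, -0.7190, -0.4490, +0.2211]
  T[4,:] = [+0.0000, -0.1138, +0.4914, +0.3952, -0.1624]
|eigenvalues of T|: 0.5956, 0.3849, 0.1151, 0.0673, 0.0000.
ρ = 0.5956; 0.5956 < 1, so it converges for any x₀.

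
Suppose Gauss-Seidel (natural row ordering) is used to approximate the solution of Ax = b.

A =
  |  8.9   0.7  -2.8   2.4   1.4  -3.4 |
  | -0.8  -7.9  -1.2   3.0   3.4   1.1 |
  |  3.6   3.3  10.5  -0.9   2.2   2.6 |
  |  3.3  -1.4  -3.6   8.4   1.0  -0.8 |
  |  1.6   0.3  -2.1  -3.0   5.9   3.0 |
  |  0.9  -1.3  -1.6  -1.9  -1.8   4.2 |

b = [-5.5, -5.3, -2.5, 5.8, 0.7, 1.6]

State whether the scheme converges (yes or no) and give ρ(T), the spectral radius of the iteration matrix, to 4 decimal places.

Let D = diag(8.9, -7.9, 10.5, 8.4, 5.9, 4.2); L, U the strict triangles.
GS T = -(D+L)⁻¹U: row 0 first, T[0,1] = -(0.7)/(8.9) = -0.0787; later rows by forward substitution.
  T[0,:] = [+0.0000, -0.0787, +0.3146, -0.2697, -0.1573, +0.3820]
  T[1,:] = [+0.0000, +0.0080, -0.1838, +0.4071, +0.4463, +0.1006]
  T[2,:] = [+0.0000, +0.0245, -0.0501, +0.0502, -0.2959, -0.4102]
  T[3,:] = [+0.0000, +0.0427, -0.1757, +0.1953, -0.1097, -0.2139]
  T[4,:] = [+0.0000, +0.0513, -0.1831, +0.1696, -0.1411, -0.8719]
  T[5,:] = [+0.0000, +0.0700, -0.3014, +0.3640, -0.0509, -0.6775]
|eigenvalues of T|: 0.8976, 0.1731, 0.1731, 0.0593, 0.0083, 0.0000.
spectral radius ρ = 0.8976; 0.8976 < 1 ⇒ converges.

yes, ρ = 0.8976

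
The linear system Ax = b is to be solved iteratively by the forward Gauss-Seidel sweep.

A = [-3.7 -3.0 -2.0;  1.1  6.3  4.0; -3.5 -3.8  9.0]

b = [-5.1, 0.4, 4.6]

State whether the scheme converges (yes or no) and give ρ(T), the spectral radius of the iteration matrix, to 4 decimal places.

A = D + L + U where D = diag(-3.7, 6.3, 9).
T_GS = -(D+L)⁻¹U: row 0 first, T[0,1] = -(-3)/(-3.7) = -0.8108; later rows by forward substitution.
  T[0,:] = [+0.0000 -0.8108 -0.5405]
  T[1,:] = [+0.0000 +0.1416 -0.5405]
  T[2,:] = [+0.0000 -0.2555 -0.4384]
moduli |λ_i(T)| = 0.6198, 0.3230, 0.0000.
spectral radius ρ = 0.6198; 0.6198 < 1: convergent.

yes, ρ = 0.6198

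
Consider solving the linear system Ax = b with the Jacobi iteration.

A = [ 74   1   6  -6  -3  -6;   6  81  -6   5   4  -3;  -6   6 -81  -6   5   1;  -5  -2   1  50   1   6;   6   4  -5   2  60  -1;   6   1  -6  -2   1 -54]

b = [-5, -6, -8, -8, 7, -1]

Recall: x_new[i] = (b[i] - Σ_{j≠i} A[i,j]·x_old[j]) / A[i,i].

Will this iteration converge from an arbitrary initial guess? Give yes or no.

Diagonal D = diag(74, 81, -81, 50, 60, -54); L, U strict lower/upper.
T_J = -D⁻¹(L+U): T[0,4] = -(-3)/(74) = +0.0405; T[0,0] = 0.
  T[0,:] = [+0.0000 -0.0135 -0.0811 +0.0811 +0.0405 +0.0811]
  T[1,:] = [-0.0741 +0.0000 +0.0741 -0.0617 -0.0494 +0.0370]
  T[2,:] = [-0.0741 +0.0741 +0.0000 -0.0741 +0.0617 +0.0123]
  T[3,:] = [+0.1000 +0.0400 -0.0200 +0.0000 -0.0200 -0.1200]
  T[4,:] = [-0.1000 -0.0667 +0.0833 -0.0333 +0.0000 +0.0167]
  T[5,:] = [+0.1111 +0.0185 -0.1111 -0.0370 +0.0185 +0.0000]
|roots of det(T-λI)|: 0.1825, 0.1192, 0.1192, 0.1064, 0.0700, 0.0139.
ρ = 0.1825; 0.1825 < 1: convergent.

yes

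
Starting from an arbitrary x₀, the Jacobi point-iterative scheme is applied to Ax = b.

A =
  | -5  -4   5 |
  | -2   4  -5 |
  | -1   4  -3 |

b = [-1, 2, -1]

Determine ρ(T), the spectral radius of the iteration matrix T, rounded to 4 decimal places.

Split A = D + L + U, D = diag(-5, 4, -3).
Jacobi T = -D⁻¹(L+U): T[1,0] = -(-2)/(4) = +0.5000; T[1,1] = 0.
  T[0,:] = [+0.0000  -0.8000  +1.0000]
  T[1,:] = [+0.5000  +0.0000  +1.2500]
  T[2,:] = [-0.3333  +1.3333  +0.0000]
|eigenvalues of T|: 1.3039, 0.8757, 0.8757.
ρ(T) = max|λ| = 1.3039; 1.3039 > 1 ⇒ diverges.

1.3039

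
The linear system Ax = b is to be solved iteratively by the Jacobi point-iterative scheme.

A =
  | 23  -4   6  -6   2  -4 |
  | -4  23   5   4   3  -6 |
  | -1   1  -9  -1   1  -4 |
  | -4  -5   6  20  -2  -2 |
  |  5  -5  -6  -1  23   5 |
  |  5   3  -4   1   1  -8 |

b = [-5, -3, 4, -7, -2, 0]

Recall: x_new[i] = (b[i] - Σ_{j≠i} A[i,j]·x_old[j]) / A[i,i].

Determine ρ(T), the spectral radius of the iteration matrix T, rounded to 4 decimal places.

Write A = D+L+U with D = diag(23, 23, -9, 20, 23, -8).
Jacobi: T = -D⁻¹(L+U), T[5,3] = -(1)/(-8) = +0.1250; T[5,5] = 0.
  T[0,:] = [+0.0000  +0.1739  -0.2609  +0.2609  -0.0870  +0.1739]
  T[1,:] = [+0.1739  +0.0000  -0.2174  -0.1739  -0.1304  +0.2609]
  T[2,:] = [-0.1111  +0.1111  +0.0000  -0.1111  +0.1111  -0.4444]
  T[3,:] = [+0.2000  +0.2500  -0.3000  +0.0000  +0.1000  +0.1000]
  T[4,:] = [-0.2174  +0.2174  +0.2609  +0.0435  +0.0000  -0.2174]
  T[5,:] = [+0.6250  +0.3750  -0.5000  +0.1250  +0.1250  +0.0000]
moduli |λ_i(T)| = 0.9215, 0.5077, 0.2592, 0.2592, 0.2195, 0.2195.
ρ(T) = max|λ| = 0.9215; 0.9215 < 1, so it converges for any x₀.

0.9215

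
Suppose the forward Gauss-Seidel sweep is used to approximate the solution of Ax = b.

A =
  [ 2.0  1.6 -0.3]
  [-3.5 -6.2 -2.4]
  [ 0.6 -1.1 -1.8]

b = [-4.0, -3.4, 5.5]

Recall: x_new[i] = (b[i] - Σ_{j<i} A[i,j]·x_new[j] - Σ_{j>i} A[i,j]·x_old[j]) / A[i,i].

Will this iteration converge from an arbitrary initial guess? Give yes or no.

Write A = D+L+U with D = diag(2, -6.2, -1.8).
Gauss-Seidel: T = -(D+L)⁻¹U, row 0 first, T[0,2] = -(-0.3)/(2) = +0.1500; later rows by forward substitution.
  T[0,:] = [+0.0000 -0.8000 +0.1500]
  T[1,:] = [+0.0000 +0.4516 -0.4718]
  T[2,:] = [+0.0000 -0.5427 +0.3383]
|λ(T)| sorted: 0.9041, 0.1142, 0.0000.
ρ(T) = max|λ| = 0.9041; 0.9041 < 1 ⇒ converges.

yes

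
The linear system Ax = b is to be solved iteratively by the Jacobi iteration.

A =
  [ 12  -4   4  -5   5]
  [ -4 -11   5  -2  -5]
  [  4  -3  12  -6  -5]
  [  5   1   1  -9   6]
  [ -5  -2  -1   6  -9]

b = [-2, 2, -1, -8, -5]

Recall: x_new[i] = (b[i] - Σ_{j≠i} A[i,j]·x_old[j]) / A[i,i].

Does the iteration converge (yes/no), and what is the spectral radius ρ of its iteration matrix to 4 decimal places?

Let D = diag(12, -11, 12, -9, -9); L, U the strict triangles.
Jacobi: T = -D⁻¹(L+U), T[0,1] = -(-4)/(12) = +0.3333; T[0,0] = 0.
  T[0,:] = [+0.0000  +0.3333  -0.3333  +0.4167  -0.4167]
  T[1,:] = [-0.3636  +0.0000  +0.4545  -0.1818  -0.4545]
  T[2,:] = [-0.3333  +0.2500  +0.0000  +0.5000  +0.4167]
  T[3,:] = [+0.5556  +0.1111  +0.1111  +0.0000  +0.6667]
  T[4,:] = [-0.5556  -0.2222  -0.1111  +0.6667  +0.0000]
|roots of det(T-λI)|: 1.1268, 0.6117, 0.5190, 0.5190, 0.4367.
ρ = 1.1268; 1.1268 > 1 ⇒ diverges.

no, ρ = 1.1268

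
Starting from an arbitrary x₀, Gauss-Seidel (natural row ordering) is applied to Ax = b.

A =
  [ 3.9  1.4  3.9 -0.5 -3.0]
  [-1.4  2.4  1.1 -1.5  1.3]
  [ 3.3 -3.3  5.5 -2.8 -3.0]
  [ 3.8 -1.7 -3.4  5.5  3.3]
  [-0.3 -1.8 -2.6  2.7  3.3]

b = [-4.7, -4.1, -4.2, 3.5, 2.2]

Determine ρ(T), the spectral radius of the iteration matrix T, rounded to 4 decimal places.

A = D + L + U where D = diag(3.9, 2.4, 5.5, 5.5, 3.3).
Gauss-Seidel: T = -(D+L)⁻¹U, row 0 first, T[0,1] = -(1.4)/(3.9) = -0.3590; later rows by forward substitution.
  T[0,:] = [+0.0000  -0.3590  -1.0000  +0.1282  +0.7692]
  T[1,:] = [+0.0000  -0.2094  -1.0417  +0.6998  -0.0929]
  T[2,:] = [+0.0000  +0.0897  -0.0250  +0.8520  +0.0281]
  T[3,:] = [+0.0000  +0.2388  +0.3535  +0.6544  -1.1428]
  T[4,:] = [+0.0000  -0.2715  -0.9680  +0.5292  +0.9764]
eigenvalue magnitudes: 1.2855, 0.5919, 0.5919, 0.0101, 0.0000.
spectral radius ρ = 1.2855; 1.2855 > 1 ⇒ diverges.

1.2855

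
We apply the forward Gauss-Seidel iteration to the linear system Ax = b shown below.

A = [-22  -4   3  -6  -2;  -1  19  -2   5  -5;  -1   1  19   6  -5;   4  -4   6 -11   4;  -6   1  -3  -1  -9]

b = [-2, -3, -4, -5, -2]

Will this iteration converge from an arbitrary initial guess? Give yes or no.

yes

A = D + L + U where D = diag(-22, 19, 19, -11, -9).
T_GS = -(D+L)⁻¹U: row 0 first, T[0,4] = -(-2)/(-22) = -0.0909; later rows by forward substitution.
  T[0,:] = [+0.0000, -0.1818, +0.1364, -0.2727, -0.0909]
  T[1,:] = [+0.0000, -0.0096, +0.1124, -0.2775, +0.2584]
  T[2,:] = [+0.0000, -0.0091, +0.0013, -0.3155, +0.2448]
  T[3,:] = [+0.0000, -0.0676, +0.0094, -0.1704, +0.3701]
  T[4,:] = [+0.0000, +0.1307, -0.0799, +0.2751, -0.0334]
eigenvalue magnitudes: 0.4598, 0.2284, 0.1282, 0.1089, 0.0000.
spectral radius ρ = 0.4598; 0.4598 < 1: convergent.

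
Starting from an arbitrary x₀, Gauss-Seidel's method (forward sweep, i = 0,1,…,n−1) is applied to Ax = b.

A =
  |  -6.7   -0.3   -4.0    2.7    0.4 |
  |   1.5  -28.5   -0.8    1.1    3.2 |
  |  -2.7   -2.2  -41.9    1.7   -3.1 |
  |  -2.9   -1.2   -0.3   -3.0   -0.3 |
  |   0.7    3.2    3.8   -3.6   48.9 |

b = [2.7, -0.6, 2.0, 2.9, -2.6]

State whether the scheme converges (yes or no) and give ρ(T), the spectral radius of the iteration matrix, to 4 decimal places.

yes, ρ = 0.4443

A = D + L + U where D = diag(-6.7, -28.5, -41.9, -3, 48.9).
Gauss-Seidel: T = -(D+L)⁻¹U, row 0 first, T[0,3] = -(2.7)/(-6.7) = +0.4030; later rows by forward substitution.
  T[0,:] = [+0.0000  -0.0448  -0.5970  +0.4030  +0.0597]
  T[1,:] = [+0.0000  -0.0024  -0.0595  +0.0598  +0.1154]
  T[2,:] = [+0.0000  +0.0030  +0.0416  +0.0115  -0.0839]
  T[3,:] = [+0.0000  +0.0439  +0.5968  -0.4146  -0.1955]
  T[4,:] = [+0.0000  +0.0038  +0.0531  -0.0411  -0.0163]
moduli |λ_i(T)| = 0.4443, 0.0559, 0.0017, 0.0017, 0.0000.
spectral radius ρ = 0.4443; 0.4443 < 1: convergent.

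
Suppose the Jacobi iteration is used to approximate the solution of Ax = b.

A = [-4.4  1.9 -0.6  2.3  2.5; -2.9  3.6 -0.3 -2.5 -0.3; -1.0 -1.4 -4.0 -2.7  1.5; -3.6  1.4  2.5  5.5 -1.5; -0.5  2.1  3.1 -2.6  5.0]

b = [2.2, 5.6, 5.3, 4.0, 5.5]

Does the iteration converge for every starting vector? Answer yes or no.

Diagonal D = diag(-4.4, 3.6, -4, 5.5, 5); L, U strict lower/upper.
T_J = -D⁻¹(L+U): T[4,0] = -(-0.5)/(5) = +0.1000; T[4,4] = 0.
  T[0,:] = [+0.0000 +0.4318 -0.1364 +0.5227 +0.5682]
  T[1,:] = [+0.8056 +0.0000 +0.0833 +0.6944 +0.0833]
  T[2,:] = [-0.2500 -0.3500 +0.0000 -0.6750 +0.3750]
  T[3,:] = [+0.6545 -0.2545 -0.4545 +0.0000 +0.2727]
  T[4,:] = [+0.1000 -0.4200 -0.6200 +0.5200 +0.0000]
|λ(T)| sorted: 1.1941, 0.7082, 0.7082, 0.5901, 0.5901.
ρ = 1.1941; 1.1941 > 1 ⇒ diverges.

no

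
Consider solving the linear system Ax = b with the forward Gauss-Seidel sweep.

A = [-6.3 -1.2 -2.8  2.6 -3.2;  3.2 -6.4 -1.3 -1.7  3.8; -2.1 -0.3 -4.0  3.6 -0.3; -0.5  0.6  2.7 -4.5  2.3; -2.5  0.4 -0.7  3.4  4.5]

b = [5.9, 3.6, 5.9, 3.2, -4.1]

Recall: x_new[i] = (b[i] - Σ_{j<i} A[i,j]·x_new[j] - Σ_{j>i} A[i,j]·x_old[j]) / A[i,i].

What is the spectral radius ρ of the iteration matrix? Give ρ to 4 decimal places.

Write A = D+L+U with D = diag(-6.3, -6.4, -4, -4.5, 4.5).
GS T = -(D+L)⁻¹U: row 0 first, T[0,2] = -(-2.8)/(-6.3) = -0.4444; later rows by forward substitution.
  T[0,:] = [+0.0000  -0.1905  -0.4444  +0.4127  -0.5079]
  T[1,:] = [+0.0000  -0.0952  -0.4253  -0.0593  +0.3398]
  T[2,:] = [+0.0000  +0.1071  +0.2652  +0.6878  +0.1662]
  T[3,:] = [+0.0000  +0.0728  +0.1518  +0.3589  +0.7126]
  T[4,:] = [+0.0000  -0.1357  -0.2825  +0.0704  -0.8249]
|eigenvalues of T|: 0.8852, 0.3779, 0.1719, 0.1719, 0.0000.
ρ = 0.8852; 0.8852 < 1: convergent.

0.8852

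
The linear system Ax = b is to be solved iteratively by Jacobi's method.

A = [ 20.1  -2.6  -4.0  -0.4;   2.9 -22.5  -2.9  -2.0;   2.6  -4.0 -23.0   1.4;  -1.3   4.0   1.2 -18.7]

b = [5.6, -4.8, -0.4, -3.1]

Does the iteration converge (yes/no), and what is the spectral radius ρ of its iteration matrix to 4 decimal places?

A = D + L + U where D = diag(20.1, -22.5, -23, -18.7).
Jacobi: T = -D⁻¹(L+U), T[2,0] = -(2.6)/(-23) = +0.1130; T[2,2] = 0.
  T[0,:] = [+0.0000, +0.1294, +0.1990, +0.0199]
  T[1,:] = [+0.1289, +0.0000, -0.1289, -0.0889]
  T[2,:] = [+0.1130, -0.1739, +0.0000, +0.0609]
  T[3,:] = [-0.0695, +0.2139, +0.0642, +0.0000]
|λ(T)| sorted: 0.2722, 0.1433, 0.1026, 0.1026.
ρ = 0.2722; 0.2722 < 1, so it converges for any x₀.

yes, ρ = 0.2722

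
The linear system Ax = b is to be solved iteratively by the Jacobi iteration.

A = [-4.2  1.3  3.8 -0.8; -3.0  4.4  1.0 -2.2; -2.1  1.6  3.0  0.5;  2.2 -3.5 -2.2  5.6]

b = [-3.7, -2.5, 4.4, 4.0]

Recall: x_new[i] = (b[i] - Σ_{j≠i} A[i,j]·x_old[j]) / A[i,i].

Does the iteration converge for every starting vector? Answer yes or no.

Split A = D + L + U, D = diag(-4.2, 4.4, 3, 5.6).
T_J = -D⁻¹(L+U): T[2,0] = -(-2.1)/(3) = +0.7000; T[2,2] = 0.
  T[0,:] = [+0.0000  +0.3095  +0.9048  -0.1905]
  T[1,:] = [+0.6818  +0.0000  -0.2273  +0.5000]
  T[2,:] = [+0.7000  -0.5333  +0.0000  -0.1667]
  T[3,:] = [-0.3929  +0.6250  +0.3929  +0.0000]
moduli |λ_i(T)| = 1.3029, 0.7493, 0.7493, 0.1074.
ρ = 1.3029; 1.3029 > 1: divergent.

no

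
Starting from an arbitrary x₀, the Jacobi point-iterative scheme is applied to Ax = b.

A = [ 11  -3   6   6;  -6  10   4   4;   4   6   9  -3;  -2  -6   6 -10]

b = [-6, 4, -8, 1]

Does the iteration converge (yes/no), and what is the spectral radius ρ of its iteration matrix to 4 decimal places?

no, ρ = 1.4034

A = D + L + U where D = diag(11, 10, 9, -10).
Jacobi T = -D⁻¹(L+U): T[1,3] = -(4)/(10) = -0.4000; T[1,1] = 0.
  T[0,:] = [+0.0000 +0.2727 -0.5455 -0.5455]
  T[1,:] = [+0.6000 +0.0000 -0.4000 -0.4000]
  T[2,:] = [-0.4444 -0.6667 +0.0000 +0.3333]
  T[3,:] = [-0.2000 -0.6000 +0.6000 +0.0000]
|roots of det(T-λI)|: 1.4034, 0.5686, 0.5686, 0.4408.
ρ = 1.4034; 1.4034 > 1 ⇒ diverges.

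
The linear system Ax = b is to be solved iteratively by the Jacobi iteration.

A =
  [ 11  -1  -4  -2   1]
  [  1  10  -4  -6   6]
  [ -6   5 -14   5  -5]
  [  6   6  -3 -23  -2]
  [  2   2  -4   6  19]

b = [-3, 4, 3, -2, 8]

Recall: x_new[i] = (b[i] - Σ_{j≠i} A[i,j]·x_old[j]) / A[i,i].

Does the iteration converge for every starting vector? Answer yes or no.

yes

Split A = D + L + U, D = diag(11, 10, -14, -23, 19).
Jacobi T = -D⁻¹(L+U): T[2,4] = -(-5)/(-14) = -0.3571; T[2,2] = 0.
  T[0,:] = [+0.0000  +0.0909  +0.3636  +0.1818  -0.0909]
  T[1,:] = [-0.1000  +0.0000  +0.4000  +0.6000  -0.6000]
  T[2,:] = [-0.4286  +0.3571  +0.0000  +0.3571  -0.3571]
  T[3,:] = [+0.2609  +0.2609  -0.1304  +0.0000  -0.0870]
  T[4,:] = [-0.1053  -0.1053  +0.2105  -0.3158  +0.0000]
eigenvalue magnitudes: 0.6892, 0.4541, 0.4541, 0.4268, 0.2750.
ρ(T) = max|λ| = 0.6892; 0.6892 < 1: convergent.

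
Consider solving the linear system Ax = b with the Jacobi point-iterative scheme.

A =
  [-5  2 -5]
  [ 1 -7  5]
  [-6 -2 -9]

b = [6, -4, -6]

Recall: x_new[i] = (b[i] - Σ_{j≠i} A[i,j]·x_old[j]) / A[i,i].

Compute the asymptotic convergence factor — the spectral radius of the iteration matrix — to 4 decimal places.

0.8652

Split A = D + L + U, D = diag(-5, -7, -9).
Jacobi T = -D⁻¹(L+U): T[0,2] = -(-5)/(-5) = -1.0000; T[0,0] = 0.
  T[0,:] = [+0.0000, +0.4000, -1.0000]
  T[1,:] = [+0.1429, +0.0000, +0.7143]
  T[2,:] = [-0.6667, -0.2222, +0.0000]
eigenvalue magnitudes: 0.8652, 0.4932, 0.3720.
ρ = 0.8652; 0.8652 < 1, so it converges for any x₀.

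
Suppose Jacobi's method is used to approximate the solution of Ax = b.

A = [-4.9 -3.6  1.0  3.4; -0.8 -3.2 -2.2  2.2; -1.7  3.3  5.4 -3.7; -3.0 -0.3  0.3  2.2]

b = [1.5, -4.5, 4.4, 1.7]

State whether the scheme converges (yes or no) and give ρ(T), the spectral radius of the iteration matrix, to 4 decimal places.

A = D + L + U where D = diag(-4.9, -3.2, 5.4, 2.2).
Jacobi T = -D⁻¹(L+U): T[1,2] = -(-2.2)/(-3.2) = -0.6875; T[1,1] = 0.
  T[0,:] = [+0.0000 -0.7347 +0.2041 +0.6939]
  T[1,:] = [-0.2500 +0.0000 -0.6875 +0.6875]
  T[2,:] = [+0.3148 -0.6111 +0.0000 +0.6852]
  T[3,:] = [+1.3636 +0.1364 -0.1364 +0.0000]
|eigenvalues of T|: 1.3631, 1.1157, 0.3423, 0.0949.
ρ(T) = max|λ| = 1.3631; 1.3631 > 1, so it fails to converge.

no, ρ = 1.3631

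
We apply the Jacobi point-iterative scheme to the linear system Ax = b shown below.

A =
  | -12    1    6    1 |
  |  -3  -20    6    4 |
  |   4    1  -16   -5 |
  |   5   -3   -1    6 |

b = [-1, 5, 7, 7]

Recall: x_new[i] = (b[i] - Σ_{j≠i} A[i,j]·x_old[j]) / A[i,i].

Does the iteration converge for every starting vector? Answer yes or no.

Diagonal D = diag(-12, -20, -16, 6); L, U strict lower/upper.
T_J = -D⁻¹(L+U): T[3,1] = -(-3)/(6) = +0.5000; T[3,3] = 0.
  T[0,:] = [+0.0000, +0.0833, +0.5000, +0.0833]
  T[1,:] = [-0.1500, +0.0000, +0.3000, +0.2000]
  T[2,:] = [+0.2500, +0.0625, +0.0000, -0.3125]
  T[3,:] = [-0.8333, +0.5000, +0.1667, +0.0000]
eigenvalue magnitudes: 0.5145, 0.3477, 0.3477, 0.0781.
ρ(T) = max|λ| = 0.5145; 0.5145 < 1: convergent.

yes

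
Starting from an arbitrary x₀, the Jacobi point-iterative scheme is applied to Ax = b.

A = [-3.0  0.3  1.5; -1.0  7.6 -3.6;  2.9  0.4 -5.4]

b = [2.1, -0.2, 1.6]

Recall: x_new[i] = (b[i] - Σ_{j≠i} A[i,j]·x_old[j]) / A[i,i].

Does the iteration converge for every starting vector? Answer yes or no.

Let D = diag(-3, 7.6, -5.4); L, U the strict triangles.
Jacobi T = -D⁻¹(L+U): T[1,2] = -(-3.6)/(7.6) = +0.4737; T[1,1] = 0.
  T[0,:] = [+0.0000, +0.1000, +0.5000]
  T[1,:] = [+0.1316, +0.0000, +0.4737]
  T[2,:] = [+0.5370, +0.0741, +0.0000]
moduli |λ_i(T)| = 0.6057, 0.5069, 0.0987.
ρ = 0.6057; 0.6057 < 1 ⇒ converges.

yes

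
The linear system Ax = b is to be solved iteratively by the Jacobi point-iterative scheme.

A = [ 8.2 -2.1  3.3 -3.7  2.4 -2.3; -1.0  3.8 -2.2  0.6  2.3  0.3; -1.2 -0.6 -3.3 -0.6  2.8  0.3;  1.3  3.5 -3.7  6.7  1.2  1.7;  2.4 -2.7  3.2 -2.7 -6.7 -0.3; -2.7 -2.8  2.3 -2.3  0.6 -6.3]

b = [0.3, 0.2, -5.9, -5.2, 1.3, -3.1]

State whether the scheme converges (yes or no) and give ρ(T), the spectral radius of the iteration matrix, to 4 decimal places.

Let D = diag(8.2, 3.8, -3.3, 6.7, -6.7, -6.3); L, U the strict triangles.
T_J = -D⁻¹(L+U): T[5,4] = -(0.6)/(-6.3) = +0.0952; T[5,5] = 0.
  T[0,:] = [+0.0000, +0.2561, -0.4024, +0.4512, -0.2927, +0.2805]
  T[1,:] = [+0.2632, +0.0000, +0.5789, -0.1579, -0.6053, -0.0789]
  T[2,:] = [-0.3636, -0.1818, +0.0000, -0.1818, +0.8485, +0.0909]
  T[3,:] = [-0.1940, -0.5224, +0.5522, +0.0000, -0.1791, -0.2537]
  T[4,:] = [+0.3582, -0.4030, +0.4776, -0.4030, +0.0000, -0.0448]
  T[5,:] = [-0.4286, -0.4444, +0.3651, -0.3651, +0.0952, +0.0000]
eigenvalue magnitudes: 1.2645, 0.5213, 0.5213, 0.4021, 0.4021, 0.3327.
ρ(T) = max|λ| = 1.2645; 1.2645 > 1, so it fails to converge.

no, ρ = 1.2645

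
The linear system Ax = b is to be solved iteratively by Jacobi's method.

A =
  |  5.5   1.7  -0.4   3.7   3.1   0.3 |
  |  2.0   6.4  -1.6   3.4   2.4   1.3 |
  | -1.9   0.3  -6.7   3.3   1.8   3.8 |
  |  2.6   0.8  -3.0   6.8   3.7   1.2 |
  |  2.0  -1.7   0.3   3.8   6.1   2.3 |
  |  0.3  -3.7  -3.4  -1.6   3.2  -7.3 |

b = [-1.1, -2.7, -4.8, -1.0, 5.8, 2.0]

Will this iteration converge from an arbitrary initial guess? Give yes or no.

A = D + L + U where D = diag(5.5, 6.4, -6.7, 6.8, 6.1, -7.3).
T_J = -D⁻¹(L+U): T[2,1] = -(0.3)/(-6.7) = +0.0448; T[2,2] = 0.
  T[0,:] = [+0.0000 -0.3091 +0.0727 -0.6727 -0.5636 -0.0545]
  T[1,:] = [-0.3125 +0.0000 +0.2500 -0.5312 -0.3750 -0.2031]
  T[2,:] = [-0.2836 +0.0448 +0.0000 +0.4925 +0.2687 +0.5672]
  T[3,:] = [-0.3824 -0.1176 +0.4412 +0.0000 -0.5441 -0.1765]
  T[4,:] = [-0.3279 +0.2787 -0.0492 -0.6230 +0.0000 -0.3770]
  T[5,:] = [+0.0411 -0.5068 -0.4658 -0.2192 +0.4384 +0.0000]
eigenvalue magnitudes: 1.1751, 0.6746, 0.5524, 0.5524, 0.4618, 0.1232.
spectral radius ρ = 1.1751; 1.1751 > 1: divergent.

no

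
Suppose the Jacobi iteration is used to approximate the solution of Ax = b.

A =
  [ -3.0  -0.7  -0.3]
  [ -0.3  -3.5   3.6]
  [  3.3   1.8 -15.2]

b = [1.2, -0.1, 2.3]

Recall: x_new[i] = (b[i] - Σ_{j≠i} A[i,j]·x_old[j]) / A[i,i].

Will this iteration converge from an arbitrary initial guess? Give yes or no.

yes

Write A = D+L+U with D = diag(-3, -3.5, -15.2).
Jacobi T = -D⁻¹(L+U): T[2,1] = -(1.8)/(-15.2) = +0.1184; T[2,2] = 0.
  T[0,:] = [+0.0000 -0.2333 -0.1000]
  T[1,:] = [-0.0857 +0.0000 +1.0286]
  T[2,:] = [+0.2171 +0.1184 +0.0000]
eigenvalue magnitudes: 0.4767, 0.3274, 0.3274.
ρ = 0.4767; 0.4767 < 1: convergent.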